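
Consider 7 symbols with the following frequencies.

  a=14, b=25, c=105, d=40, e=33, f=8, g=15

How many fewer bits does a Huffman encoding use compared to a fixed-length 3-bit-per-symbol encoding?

151

Fixed-length: 3 bits × 240 symbols = 720 bits.
Huffman merges:
merge f(8) and a(14): 22
merge g(15) and 22: 37
merge b(25) and e(33): 58
merge 37 and d(40): 77
merge 58 and 77: 135
merge c(105) and 135: 240
Huffman total = 22 + 37 + 58 + 77 + 135 + 240 = 569 bits.
Saving = 720 − 569 = 151 bits.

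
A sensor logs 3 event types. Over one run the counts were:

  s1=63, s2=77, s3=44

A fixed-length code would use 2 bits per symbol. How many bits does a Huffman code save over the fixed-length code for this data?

77

Fixed-length: 2 bits × 184 symbols = 368 bits.
Huffman merges:
s3(44) + s1(63) → 107
s2(77) + 107 → 184
Huffman total = 107 + 184 = 291 bits.
Saving = 368 − 291 = 77 bits.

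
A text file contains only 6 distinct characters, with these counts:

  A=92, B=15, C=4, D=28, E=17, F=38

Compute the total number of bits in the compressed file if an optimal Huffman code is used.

415

Merge the two smallest weights repeatedly:
C(4) + B(15) → 19
E(17) + 19 → 36
D(28) + 36 → 64
F(38) + 64 → 102
A(92) + 102 → 194
The encoded length is the sum of every internal node's weight: 19 + 36 + 64 + 102 + 194 = 415 bits.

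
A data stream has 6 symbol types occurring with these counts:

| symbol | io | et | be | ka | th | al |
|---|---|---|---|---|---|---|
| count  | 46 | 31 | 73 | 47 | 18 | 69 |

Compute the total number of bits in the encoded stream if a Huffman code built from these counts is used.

Merge the two smallest weights repeatedly:
merge th(18) and et(31): 49
merge io(46) and ka(47): 93
merge 49 and al(69): 118
merge be(73) and 93: 166
merge 118 and 166: 284
Total encoded bits = sum of merged weights = 49 + 93 + 118 + 166 + 284 = 710.

710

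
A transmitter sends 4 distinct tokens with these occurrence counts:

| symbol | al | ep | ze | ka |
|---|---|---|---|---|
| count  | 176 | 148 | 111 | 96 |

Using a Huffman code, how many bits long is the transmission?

1062

Greedily combine the two least-frequent nodes:
combine ka(96), ze(111) → 207
combine ep(148), al(176) → 324
combine 207, 324 → 531
Total encoded bits = sum of merged weights = 207 + 324 + 531 = 1062.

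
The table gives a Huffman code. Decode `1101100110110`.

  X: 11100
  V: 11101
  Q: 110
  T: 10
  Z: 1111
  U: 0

QQUQQ

Read left to right; each codeword is recognised as soon as it completes (prefix code):
  110→Q | 110→Q | 0→U | 110→Q | 110→Q
Decoded message: QQUQQ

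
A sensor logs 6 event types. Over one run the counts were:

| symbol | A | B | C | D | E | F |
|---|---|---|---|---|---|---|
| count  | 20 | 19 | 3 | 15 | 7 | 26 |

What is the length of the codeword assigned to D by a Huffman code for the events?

Build the tree from the bottom:
merge C(3) and E(7): 10
merge 10 and D(15): 25
merge B(19) and A(20): 39
merge 25 and F(26): 51
merge 39 and 51: 90
The subtree containing D is merged 3 times, so code length = 3.

3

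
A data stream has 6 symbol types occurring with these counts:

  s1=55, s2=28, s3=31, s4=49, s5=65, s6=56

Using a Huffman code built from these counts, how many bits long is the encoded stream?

731

Merge the two smallest weights repeatedly:
merge s2(28) and s3(31): 59
merge s4(49) and s1(55): 104
merge s6(56) and 59: 115
merge s5(65) and 104: 169
merge 115 and 169: 284
The encoded length is the sum of every internal node's weight: 59 + 104 + 115 + 169 + 284 = 731 bits.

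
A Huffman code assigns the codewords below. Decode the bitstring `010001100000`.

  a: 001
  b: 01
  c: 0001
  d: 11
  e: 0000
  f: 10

bcfe

Read left to right; each codeword is recognised as soon as it completes (prefix code):
  01→b | 0001→c | 10→f | 0000→e
Decoded message: bcfe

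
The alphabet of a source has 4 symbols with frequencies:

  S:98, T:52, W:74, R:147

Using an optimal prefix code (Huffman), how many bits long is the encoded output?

721

Merge the two smallest weights repeatedly:
combine T(52), W(74) → 126
combine S(98), 126 → 224
combine R(147), 224 → 371
Each symbol's bit-cost is frequency × depth; summing gives 721 bits (equivalently 126 + 224 + 371).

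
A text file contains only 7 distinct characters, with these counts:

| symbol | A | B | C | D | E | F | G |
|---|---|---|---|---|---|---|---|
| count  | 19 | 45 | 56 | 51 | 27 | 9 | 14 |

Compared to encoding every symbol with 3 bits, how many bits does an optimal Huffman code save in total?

87

Fixed-length: 3 bits × 221 symbols = 663 bits.
Huffman merges:
merge F(9) and G(14): 23
merge A(19) and 23: 42
merge E(27) and 42: 69
merge B(45) and D(51): 96
merge C(56) and 69: 125
merge 96 and 125: 221
Huffman total = 23 + 42 + 69 + 96 + 125 + 221 = 576 bits.
Saving = 663 − 576 = 87 bits.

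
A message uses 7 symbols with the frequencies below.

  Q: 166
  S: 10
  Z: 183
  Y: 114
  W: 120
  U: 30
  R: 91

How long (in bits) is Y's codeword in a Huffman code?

Repeatedly merge the two smallest:
S(10) + U(30) → 40
40 + R(91) → 131
Y(114) + W(120) → 234
131 + Q(166) → 297
Z(183) + 234 → 417
297 + 417 → 714
The subtree containing Y is merged 3 times, so code length = 3.

3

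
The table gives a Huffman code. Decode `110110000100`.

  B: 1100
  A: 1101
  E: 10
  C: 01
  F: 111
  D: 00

AEDCD

Read left to right; each codeword is recognised as soon as it completes (prefix code):
  1101→A | 10→E | 00→D | 01→C | 00→D
Decoded message: AEDCD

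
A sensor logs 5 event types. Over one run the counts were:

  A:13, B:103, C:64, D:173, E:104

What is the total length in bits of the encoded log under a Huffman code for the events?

991

Build the Huffman tree bottom-up:
combine A(13), C(64) → 77
combine 77, B(103) → 180
combine E(104), D(173) → 277
combine 180, 277 → 457
The encoded length is the sum of every internal node's weight: 77 + 180 + 277 + 457 = 991 bits.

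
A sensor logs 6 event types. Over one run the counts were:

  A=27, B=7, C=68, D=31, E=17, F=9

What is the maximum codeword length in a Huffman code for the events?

4

Merge the two lowest-weight nodes at each step:
combine B(7), F(9) → 16
combine 16, E(17) → 33
combine A(27), D(31) → 58
combine 33, 58 → 91
combine C(68), 91 → 159
Maximum depth reached is 4.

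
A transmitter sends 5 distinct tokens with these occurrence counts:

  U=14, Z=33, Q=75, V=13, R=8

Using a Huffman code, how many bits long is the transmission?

Build the Huffman tree bottom-up:
merge R(8) and V(13): 21
merge U(14) and 21: 35
merge Z(33) and 35: 68
merge 68 and Q(75): 143
The encoded length is the sum of every internal node's weight: 21 + 35 + 68 + 143 = 267 bits.

267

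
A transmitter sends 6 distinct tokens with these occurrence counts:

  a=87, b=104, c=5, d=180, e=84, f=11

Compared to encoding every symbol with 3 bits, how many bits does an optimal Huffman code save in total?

Fixed-length: 3 bits × 471 symbols = 1413 bits.
Huffman merges:
c(5) + f(11) → 16
16 + e(84) → 100
a(87) + 100 → 187
b(104) + d(180) → 284
187 + 284 → 471
Huffman total = 16 + 100 + 187 + 284 + 471 = 1058 bits.
Saving = 1413 − 1058 = 355 bits.

355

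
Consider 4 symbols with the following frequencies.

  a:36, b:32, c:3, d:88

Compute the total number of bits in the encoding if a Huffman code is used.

265

Greedily combine the two least-frequent nodes:
merge c(3) and b(32): 35
merge 35 and a(36): 71
merge 71 and d(88): 159
Total encoded bits = sum of merged weights = 35 + 71 + 159 = 265.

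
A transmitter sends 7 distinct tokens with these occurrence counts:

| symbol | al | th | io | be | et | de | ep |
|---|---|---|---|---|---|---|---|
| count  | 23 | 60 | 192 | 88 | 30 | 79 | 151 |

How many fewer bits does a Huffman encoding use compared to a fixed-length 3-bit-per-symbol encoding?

290

Fixed-length: 3 bits × 623 symbols = 1869 bits.
Huffman merges:
al(23) + et(30) → 53
53 + th(60) → 113
de(79) + be(88) → 167
113 + ep(151) → 264
167 + io(192) → 359
264 + 359 → 623
Huffman total = 53 + 113 + 167 + 264 + 359 + 623 = 1579 bits.
Saving = 1869 − 1579 = 290 bits.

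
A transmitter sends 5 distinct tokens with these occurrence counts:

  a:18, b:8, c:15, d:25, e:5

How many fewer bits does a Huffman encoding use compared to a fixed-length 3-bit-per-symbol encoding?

Fixed-length: 3 bits × 71 symbols = 213 bits.
Huffman merges:
combine e(5), b(8) → 13
combine 13, c(15) → 28
combine a(18), d(25) → 43
combine 28, 43 → 71
Huffman total = 13 + 28 + 43 + 71 = 155 bits.
Saving = 213 − 155 = 58 bits.

58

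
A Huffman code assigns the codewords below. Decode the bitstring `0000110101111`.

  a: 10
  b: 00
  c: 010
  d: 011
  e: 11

Read left to right; each codeword is recognised as soon as it completes (prefix code):
  00→b | 00→b | 11→e | 010→c | 11→e | 11→e
Decoded message: bbecee

bbecee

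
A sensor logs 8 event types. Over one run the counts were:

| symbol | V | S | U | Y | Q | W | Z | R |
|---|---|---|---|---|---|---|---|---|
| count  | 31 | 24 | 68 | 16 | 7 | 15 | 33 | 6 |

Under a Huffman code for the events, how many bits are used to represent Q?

Huffman merges, smallest pair first:
combine R(6), Q(7) → 13
combine 13, W(15) → 28
combine Y(16), S(24) → 40
combine 28, V(31) → 59
combine Z(33), 40 → 73
combine 59, U(68) → 127
combine 73, 127 → 200
Q sits 5 levels below the root, so its codeword is 5 bits.

5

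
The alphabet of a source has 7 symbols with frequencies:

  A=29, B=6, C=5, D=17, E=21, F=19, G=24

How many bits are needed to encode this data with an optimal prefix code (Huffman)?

321

Greedily combine the two least-frequent nodes:
C(5) + B(6) → 11
11 + D(17) → 28
F(19) + E(21) → 40
G(24) + 28 → 52
A(29) + 40 → 69
52 + 69 → 121
Each symbol's bit-cost is frequency × depth; summing gives 321 bits (equivalently 11 + 28 + 40 + 52 + 69 + 121).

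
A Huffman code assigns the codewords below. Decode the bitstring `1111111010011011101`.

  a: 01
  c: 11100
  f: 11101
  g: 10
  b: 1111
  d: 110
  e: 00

Read left to right; each codeword is recognised as soon as it completes (prefix code):
  1111→b | 11101→f | 00→e | 110→d | 11101→f
Decoded message: bfedf

bfedf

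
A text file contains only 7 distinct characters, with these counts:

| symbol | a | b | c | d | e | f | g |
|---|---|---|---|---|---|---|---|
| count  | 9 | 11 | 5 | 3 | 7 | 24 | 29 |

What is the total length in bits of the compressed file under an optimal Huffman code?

Greedily combine the two least-frequent nodes:
d(3) + c(5) → 8
e(7) + 8 → 15
a(9) + b(11) → 20
15 + 20 → 35
f(24) + g(29) → 53
35 + 53 → 88
The encoded length is the sum of every internal node's weight: 8 + 15 + 20 + 35 + 53 + 88 = 219 bits.

219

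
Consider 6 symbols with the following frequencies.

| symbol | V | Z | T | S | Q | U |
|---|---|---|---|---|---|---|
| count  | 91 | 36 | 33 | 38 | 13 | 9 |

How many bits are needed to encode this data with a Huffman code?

Greedily combine the two least-frequent nodes:
combine U(9), Q(13) → 22
combine 22, T(33) → 55
combine Z(36), S(38) → 74
combine 55, 74 → 129
combine V(91), 129 → 220
Each symbol's bit-cost is frequency × depth; summing gives 500 bits (equivalently 22 + 55 + 74 + 129 + 220).

500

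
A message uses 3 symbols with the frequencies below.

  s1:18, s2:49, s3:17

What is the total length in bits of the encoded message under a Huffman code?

119

Merge the two smallest weights repeatedly:
combine s3(17), s1(18) → 35
combine 35, s2(49) → 84
Each symbol's bit-cost is frequency × depth; summing gives 119 bits (equivalently 35 + 84).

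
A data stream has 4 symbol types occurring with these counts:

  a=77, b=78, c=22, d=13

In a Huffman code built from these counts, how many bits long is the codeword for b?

1

Repeatedly merge the two smallest:
merge d(13) and c(22): 35
merge 35 and a(77): 112
merge b(78) and 112: 190
b is a child of the root — depth 1, so its codeword is a single bit.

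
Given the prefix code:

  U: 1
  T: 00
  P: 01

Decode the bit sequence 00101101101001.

TUPUPUPTU

Read left to right; each codeword is recognised as soon as it completes (prefix code):
  00→T | 1→U | 01→P | 1→U | 01→P | 1→U | 01→P | 00→T | 1→U
Decoded message: TUPUPUPTU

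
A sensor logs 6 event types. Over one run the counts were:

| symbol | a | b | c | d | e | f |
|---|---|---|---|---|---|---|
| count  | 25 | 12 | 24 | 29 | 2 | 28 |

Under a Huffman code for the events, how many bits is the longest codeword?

Merge the two lowest-weight nodes at each step:
e(2) + b(12) → 14
14 + c(24) → 38
a(25) + f(28) → 53
d(29) + 38 → 67
53 + 67 → 120
Maximum depth reached is 4.

4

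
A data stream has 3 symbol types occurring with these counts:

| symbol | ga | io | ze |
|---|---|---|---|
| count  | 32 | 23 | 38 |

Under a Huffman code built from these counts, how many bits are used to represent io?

2

Repeatedly merge the two smallest:
merge io(23) and ga(32): 55
merge ze(38) and 55: 93
The subtree containing io is merged 2 times, so code length = 2.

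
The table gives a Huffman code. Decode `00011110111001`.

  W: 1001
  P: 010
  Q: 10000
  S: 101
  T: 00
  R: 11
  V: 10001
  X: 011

TXRXW

Read left to right; each codeword is recognised as soon as it completes (prefix code):
  00→T | 011→X | 11→R | 011→X | 1001→W
Decoded message: TXRXW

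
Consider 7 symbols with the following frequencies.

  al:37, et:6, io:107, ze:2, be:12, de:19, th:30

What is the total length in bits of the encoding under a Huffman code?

Greedily combine the two least-frequent nodes:
merge ze(2) and et(6): 8
merge 8 and be(12): 20
merge de(19) and 20: 39
merge th(30) and al(37): 67
merge 39 and 67: 106
merge 106 and io(107): 213
The encoded length is the sum of every internal node's weight: 8 + 20 + 39 + 67 + 106 + 213 = 453 bits.

453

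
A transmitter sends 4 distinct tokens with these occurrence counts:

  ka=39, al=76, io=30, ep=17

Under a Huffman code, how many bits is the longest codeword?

Merge the two lowest-weight nodes at each step:
combine ep(17), io(30) → 47
combine ka(39), 47 → 86
combine al(76), 86 → 162
The rarest symbols sit at the bottom; the longest codeword is 3 bits.

3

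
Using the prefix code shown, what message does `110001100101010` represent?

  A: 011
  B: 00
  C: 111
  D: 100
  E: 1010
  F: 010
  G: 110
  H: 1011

GBGFE

Read left to right; each codeword is recognised as soon as it completes (prefix code):
  110→G | 00→B | 110→G | 010→F | 1010→E
Decoded message: GBGFE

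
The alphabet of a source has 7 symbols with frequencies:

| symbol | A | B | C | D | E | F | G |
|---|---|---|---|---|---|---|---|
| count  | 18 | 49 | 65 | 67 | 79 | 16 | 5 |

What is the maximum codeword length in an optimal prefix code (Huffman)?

5

Merge the two lowest-weight nodes at each step:
G(5) + F(16) → 21
A(18) + 21 → 39
39 + B(49) → 88
C(65) + D(67) → 132
E(79) + 88 → 167
132 + 167 → 299
Maximum depth reached is 5.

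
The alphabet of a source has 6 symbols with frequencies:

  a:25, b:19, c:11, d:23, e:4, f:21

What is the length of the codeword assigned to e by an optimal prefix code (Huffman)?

4

Build the tree from the bottom:
merge e(4) and c(11): 15
merge 15 and b(19): 34
merge f(21) and d(23): 44
merge a(25) and 34: 59
merge 44 and 59: 103
e's leaf is at depth 4, giving a 4-bit codeword.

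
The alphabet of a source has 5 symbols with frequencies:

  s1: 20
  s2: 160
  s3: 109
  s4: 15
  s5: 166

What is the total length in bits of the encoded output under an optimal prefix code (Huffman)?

Build the Huffman tree bottom-up:
combine s4(15), s1(20) → 35
combine 35, s3(109) → 144
combine 144, s2(160) → 304
combine s5(166), 304 → 470
Each symbol's bit-cost is frequency × depth; summing gives 953 bits (equivalently 35 + 144 + 304 + 470).

953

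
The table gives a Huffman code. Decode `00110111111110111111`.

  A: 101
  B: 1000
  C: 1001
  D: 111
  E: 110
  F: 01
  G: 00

GEDDEDD

Read left to right; each codeword is recognised as soon as it completes (prefix code):
  00→G | 110→E | 111→D | 111→D | 110→E | 111→D | 111→D
Decoded message: GEDDEDD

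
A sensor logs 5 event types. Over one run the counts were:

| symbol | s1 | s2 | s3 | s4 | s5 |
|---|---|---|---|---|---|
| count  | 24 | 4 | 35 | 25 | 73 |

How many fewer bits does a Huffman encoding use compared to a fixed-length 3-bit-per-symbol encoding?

Fixed-length: 3 bits × 161 symbols = 483 bits.
Huffman merges:
combine s2(4), s1(24) → 28
combine s4(25), 28 → 53
combine s3(35), 53 → 88
combine s5(73), 88 → 161
Huffman total = 28 + 53 + 88 + 161 = 330 bits.
Saving = 483 − 330 = 153 bits.

153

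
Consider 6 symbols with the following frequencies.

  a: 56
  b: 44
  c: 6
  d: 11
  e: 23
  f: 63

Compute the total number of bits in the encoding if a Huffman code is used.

Merge the two smallest weights repeatedly:
c(6) + d(11) → 17
17 + e(23) → 40
40 + b(44) → 84
a(56) + f(63) → 119
84 + 119 → 203
The encoded length is the sum of every internal node's weight: 17 + 40 + 84 + 119 + 203 = 463 bits.

463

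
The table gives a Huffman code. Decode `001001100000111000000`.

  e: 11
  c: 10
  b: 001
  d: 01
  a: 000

Read left to right; each codeword is recognised as soon as it completes (prefix code):
  001→b | 001→b | 10→c | 000→a | 01→d | 11→e | 000→a | 000→a
Decoded message: bbcadeaa

bbcadeaa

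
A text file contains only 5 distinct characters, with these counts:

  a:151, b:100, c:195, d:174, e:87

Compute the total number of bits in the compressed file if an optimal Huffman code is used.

Merge the two smallest weights repeatedly:
merge e(87) and b(100): 187
merge a(151) and d(174): 325
merge 187 and c(195): 382
merge 325 and 382: 707
Total encoded bits = sum of merged weights = 187 + 325 + 382 + 707 = 1601.

1601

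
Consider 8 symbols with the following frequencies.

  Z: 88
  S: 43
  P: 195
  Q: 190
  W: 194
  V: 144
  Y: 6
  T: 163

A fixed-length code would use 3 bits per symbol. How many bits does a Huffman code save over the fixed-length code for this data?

Fixed-length: 3 bits × 1023 symbols = 3069 bits.
Huffman merges:
Y(6) + S(43) → 49
49 + Z(88) → 137
137 + V(144) → 281
T(163) + Q(190) → 353
W(194) + P(195) → 389
281 + 353 → 634
389 + 634 → 1023
Huffman total = 49 + 137 + 281 + 353 + 389 + 634 + 1023 = 2866 bits.
Saving = 3069 − 2866 = 203 bits.

203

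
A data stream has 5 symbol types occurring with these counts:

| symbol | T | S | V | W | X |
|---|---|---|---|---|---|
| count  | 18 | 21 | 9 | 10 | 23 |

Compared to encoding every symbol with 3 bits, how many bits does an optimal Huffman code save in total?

62

Fixed-length: 3 bits × 81 symbols = 243 bits.
Huffman merges:
combine V(9), W(10) → 19
combine T(18), 19 → 37
combine S(21), X(23) → 44
combine 37, 44 → 81
Huffman total = 19 + 37 + 44 + 81 = 181 bits.
Saving = 243 − 181 = 62 bits.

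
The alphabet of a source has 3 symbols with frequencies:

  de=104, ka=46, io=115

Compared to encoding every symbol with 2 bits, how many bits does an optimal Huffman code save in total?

Fixed-length: 2 bits × 265 symbols = 530 bits.
Huffman merges:
merge ka(46) and de(104): 150
merge io(115) and 150: 265
Huffman total = 150 + 265 = 415 bits.
Saving = 530 − 415 = 115 bits.

115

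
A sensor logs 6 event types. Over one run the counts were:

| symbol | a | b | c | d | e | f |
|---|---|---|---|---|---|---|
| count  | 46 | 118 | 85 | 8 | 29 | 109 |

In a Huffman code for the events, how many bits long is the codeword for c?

Huffman merges, smallest pair first:
combine d(8), e(29) → 37
combine 37, a(46) → 83
combine 83, c(85) → 168
combine f(109), b(118) → 227
combine 168, 227 → 395
c sits 2 levels below the root, so its codeword is 2 bits.

2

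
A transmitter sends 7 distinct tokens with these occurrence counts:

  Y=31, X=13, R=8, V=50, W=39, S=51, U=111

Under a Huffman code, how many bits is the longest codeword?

Merge the two lowest-weight nodes at each step:
merge R(8) and X(13): 21
merge 21 and Y(31): 52
merge W(39) and V(50): 89
merge S(51) and 52: 103
merge 89 and 103: 192
merge U(111) and 192: 303
Maximum depth reached is 5.

5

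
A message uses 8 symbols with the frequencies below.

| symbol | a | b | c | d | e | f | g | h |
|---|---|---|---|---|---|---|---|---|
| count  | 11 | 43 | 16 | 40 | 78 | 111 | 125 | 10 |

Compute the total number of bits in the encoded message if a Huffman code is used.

1123

Build the Huffman tree bottom-up:
combine h(10), a(11) → 21
combine c(16), 21 → 37
combine 37, d(40) → 77
combine b(43), 77 → 120
combine e(78), f(111) → 189
combine 120, g(125) → 245
combine 189, 245 → 434
Each symbol's bit-cost is frequency × depth; summing gives 1123 bits (equivalently 21 + 37 + 77 + 120 + 189 + 245 + 434).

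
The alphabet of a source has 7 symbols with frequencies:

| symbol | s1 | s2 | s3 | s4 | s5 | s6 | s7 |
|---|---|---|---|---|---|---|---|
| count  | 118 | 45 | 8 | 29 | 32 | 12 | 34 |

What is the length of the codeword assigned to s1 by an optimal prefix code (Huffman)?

1

Build the tree from the bottom:
combine s3(8), s6(12) → 20
combine 20, s4(29) → 49
combine s5(32), s7(34) → 66
combine s2(45), 49 → 94
combine 66, 94 → 160
combine s1(118), 160 → 278
s1 sits one level below the root: a 1-bit codeword.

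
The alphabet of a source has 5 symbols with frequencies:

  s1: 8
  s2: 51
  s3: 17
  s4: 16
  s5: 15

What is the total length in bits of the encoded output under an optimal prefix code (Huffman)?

219

Merge the two smallest weights repeatedly:
combine s1(8), s5(15) → 23
combine s4(16), s3(17) → 33
combine 23, 33 → 56
combine s2(51), 56 → 107
The encoded length is the sum of every internal node's weight: 23 + 33 + 56 + 107 = 219 bits.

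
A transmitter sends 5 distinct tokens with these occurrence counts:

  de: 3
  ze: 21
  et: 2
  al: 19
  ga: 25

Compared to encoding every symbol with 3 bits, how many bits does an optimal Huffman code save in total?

Fixed-length: 3 bits × 70 symbols = 210 bits.
Huffman merges:
et(2) + de(3) → 5
5 + al(19) → 24
ze(21) + 24 → 45
ga(25) + 45 → 70
Huffman total = 5 + 24 + 45 + 70 = 144 bits.
Saving = 210 − 144 = 66 bits.

66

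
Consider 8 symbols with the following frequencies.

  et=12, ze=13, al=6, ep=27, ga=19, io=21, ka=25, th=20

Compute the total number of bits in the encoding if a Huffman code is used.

Merge the two smallest weights repeatedly:
merge al(6) and et(12): 18
merge ze(13) and 18: 31
merge ga(19) and th(20): 39
merge io(21) and ka(25): 46
merge ep(27) and 31: 58
merge 39 and 46: 85
merge 58 and 85: 143
Total encoded bits = sum of merged weights = 18 + 31 + 39 + 46 + 58 + 85 + 143 = 420.

420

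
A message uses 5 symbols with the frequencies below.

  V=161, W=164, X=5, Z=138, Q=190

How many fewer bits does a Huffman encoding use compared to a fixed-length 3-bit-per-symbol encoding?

Fixed-length: 3 bits × 658 symbols = 1974 bits.
Huffman merges:
combine X(5), Z(138) → 143
combine 143, V(161) → 304
combine W(164), Q(190) → 354
combine 304, 354 → 658
Huffman total = 143 + 304 + 354 + 658 = 1459 bits.
Saving = 1974 − 1459 = 515 bits.

515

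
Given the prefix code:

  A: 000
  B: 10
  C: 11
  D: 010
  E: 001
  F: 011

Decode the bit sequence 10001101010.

BEBBB

Read left to right; each codeword is recognised as soon as it completes (prefix code):
  10→B | 001→E | 10→B | 10→B | 10→B
Decoded message: BEBBB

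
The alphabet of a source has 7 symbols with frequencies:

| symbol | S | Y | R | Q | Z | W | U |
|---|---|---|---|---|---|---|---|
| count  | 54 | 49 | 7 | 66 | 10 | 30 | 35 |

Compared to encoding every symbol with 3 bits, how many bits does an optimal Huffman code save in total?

105

Fixed-length: 3 bits × 251 symbols = 753 bits.
Huffman merges:
combine R(7), Z(10) → 17
combine 17, W(30) → 47
combine U(35), 47 → 82
combine Y(49), S(54) → 103
combine Q(66), 82 → 148
combine 103, 148 → 251
Huffman total = 17 + 47 + 82 + 103 + 148 + 251 = 648 bits.
Saving = 753 − 648 = 105 bits.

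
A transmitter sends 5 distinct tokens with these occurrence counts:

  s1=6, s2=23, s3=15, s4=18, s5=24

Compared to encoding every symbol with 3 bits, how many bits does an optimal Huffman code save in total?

Fixed-length: 3 bits × 86 symbols = 258 bits.
Huffman merges:
s1(6) + s3(15) → 21
s4(18) + 21 → 39
s2(23) + s5(24) → 47
39 + 47 → 86
Huffman total = 21 + 39 + 47 + 86 = 193 bits.
Saving = 258 − 193 = 65 bits.

65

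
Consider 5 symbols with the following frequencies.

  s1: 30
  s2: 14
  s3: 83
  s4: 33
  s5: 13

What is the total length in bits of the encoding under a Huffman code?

347

Greedily combine the two least-frequent nodes:
merge s5(13) and s2(14): 27
merge 27 and s1(30): 57
merge s4(33) and 57: 90
merge s3(83) and 90: 173
Each symbol's bit-cost is frequency × depth; summing gives 347 bits (equivalently 27 + 57 + 90 + 173).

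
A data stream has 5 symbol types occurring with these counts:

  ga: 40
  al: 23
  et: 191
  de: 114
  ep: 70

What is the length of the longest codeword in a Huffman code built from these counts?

4

Merge the two lowest-weight nodes at each step:
al(23) + ga(40) → 63
63 + ep(70) → 133
de(114) + 133 → 247
et(191) + 247 → 438
The rarest symbols sit at the bottom; the longest codeword is 4 bits.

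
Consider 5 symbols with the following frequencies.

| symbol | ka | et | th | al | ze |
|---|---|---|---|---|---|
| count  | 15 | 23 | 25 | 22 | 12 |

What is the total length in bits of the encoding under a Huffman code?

Merge the two smallest weights repeatedly:
ze(12) + ka(15) → 27
al(22) + et(23) → 45
th(25) + 27 → 52
45 + 52 → 97
Each symbol's bit-cost is frequency × depth; summing gives 221 bits (equivalently 27 + 45 + 52 + 97).

221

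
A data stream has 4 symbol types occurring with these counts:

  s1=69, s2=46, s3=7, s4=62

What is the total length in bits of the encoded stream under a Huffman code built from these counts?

352

Greedily combine the two least-frequent nodes:
s3(7) + s2(46) → 53
53 + s4(62) → 115
s1(69) + 115 → 184
Total encoded bits = sum of merged weights = 53 + 115 + 184 = 352.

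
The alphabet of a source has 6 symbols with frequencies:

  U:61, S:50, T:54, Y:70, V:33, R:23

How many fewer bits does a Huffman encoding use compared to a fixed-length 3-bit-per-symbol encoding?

131

Fixed-length: 3 bits × 291 symbols = 873 bits.
Huffman merges:
combine R(23), V(33) → 56
combine S(50), T(54) → 104
combine 56, U(61) → 117
combine Y(70), 104 → 174
combine 117, 174 → 291
Huffman total = 56 + 104 + 117 + 174 + 291 = 742 bits.
Saving = 873 − 742 = 131 bits.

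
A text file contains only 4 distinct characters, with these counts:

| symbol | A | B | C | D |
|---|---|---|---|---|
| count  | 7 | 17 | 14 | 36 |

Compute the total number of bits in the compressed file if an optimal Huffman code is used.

133

Greedily combine the two least-frequent nodes:
merge A(7) and C(14): 21
merge B(17) and 21: 38
merge D(36) and 38: 74
Each symbol's bit-cost is frequency × depth; summing gives 133 bits (equivalently 21 + 38 + 74).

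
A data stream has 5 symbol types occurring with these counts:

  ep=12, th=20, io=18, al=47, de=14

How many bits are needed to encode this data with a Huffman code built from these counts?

Greedily combine the two least-frequent nodes:
combine ep(12), de(14) → 26
combine io(18), th(20) → 38
combine 26, 38 → 64
combine al(47), 64 → 111
Each symbol's bit-cost is frequency × depth; summing gives 239 bits (equivalently 26 + 38 + 64 + 111).

239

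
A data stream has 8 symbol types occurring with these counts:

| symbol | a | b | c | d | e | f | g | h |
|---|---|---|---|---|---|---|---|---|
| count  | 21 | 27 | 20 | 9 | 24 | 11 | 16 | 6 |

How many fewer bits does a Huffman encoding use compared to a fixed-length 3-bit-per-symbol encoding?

Fixed-length: 3 bits × 134 symbols = 402 bits.
Huffman merges:
merge h(6) and d(9): 15
merge f(11) and 15: 26
merge g(16) and c(20): 36
merge a(21) and e(24): 45
merge 26 and b(27): 53
merge 36 and 45: 81
merge 53 and 81: 134
Huffman total = 15 + 26 + 36 + 45 + 53 + 81 + 134 = 390 bits.
Saving = 402 − 390 = 12 bits.

12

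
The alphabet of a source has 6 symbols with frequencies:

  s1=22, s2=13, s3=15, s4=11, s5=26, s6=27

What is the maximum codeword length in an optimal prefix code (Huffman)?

3

Merge the two lowest-weight nodes at each step:
merge s4(11) and s2(13): 24
merge s3(15) and s1(22): 37
merge 24 and s5(26): 50
merge s6(27) and 37: 64
merge 50 and 64: 114
The first pair merged (s4, s2) ends up deepest, at depth 3.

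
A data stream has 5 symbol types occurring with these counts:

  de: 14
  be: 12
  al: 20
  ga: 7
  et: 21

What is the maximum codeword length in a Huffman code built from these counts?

Merge the two lowest-weight nodes at each step:
merge ga(7) and be(12): 19
merge de(14) and 19: 33
merge al(20) and et(21): 41
merge 33 and 41: 74
Maximum depth reached is 3.

3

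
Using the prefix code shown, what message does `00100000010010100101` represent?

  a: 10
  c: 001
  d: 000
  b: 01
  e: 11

Read left to right; each codeword is recognised as soon as it completes (prefix code):
  001→c | 000→d | 000→d | 10→a | 01→b | 01→b | 001→c | 01→b
Decoded message: cddabbcb

cddabbcb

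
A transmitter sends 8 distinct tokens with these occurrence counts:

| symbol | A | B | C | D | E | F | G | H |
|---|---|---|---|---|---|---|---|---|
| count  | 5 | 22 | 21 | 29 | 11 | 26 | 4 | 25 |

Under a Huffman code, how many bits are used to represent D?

Huffman merges, smallest pair first:
merge G(4) and A(5): 9
merge 9 and E(11): 20
merge 20 and C(21): 41
merge B(22) and H(25): 47
merge F(26) and D(29): 55
merge 41 and 47: 88
merge 55 and 88: 143
D sits 2 levels below the root, so its codeword is 2 bits.

2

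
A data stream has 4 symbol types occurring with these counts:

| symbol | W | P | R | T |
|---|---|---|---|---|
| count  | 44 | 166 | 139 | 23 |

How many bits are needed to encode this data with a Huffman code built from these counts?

Greedily combine the two least-frequent nodes:
merge T(23) and W(44): 67
merge 67 and R(139): 206
merge P(166) and 206: 372
The encoded length is the sum of every internal node's weight: 67 + 206 + 372 = 645 bits.

645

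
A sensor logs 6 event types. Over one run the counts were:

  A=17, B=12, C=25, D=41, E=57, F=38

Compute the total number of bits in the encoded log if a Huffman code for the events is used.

Merge the two smallest weights repeatedly:
merge B(12) and A(17): 29
merge C(25) and 29: 54
merge F(38) and D(41): 79
merge 54 and E(57): 111
merge 79 and 111: 190
Each symbol's bit-cost is frequency × depth; summing gives 463 bits (equivalently 29 + 54 + 79 + 111 + 190).

463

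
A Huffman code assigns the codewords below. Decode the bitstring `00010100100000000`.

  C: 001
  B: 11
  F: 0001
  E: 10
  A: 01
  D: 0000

FACDD

Read left to right; each codeword is recognised as soon as it completes (prefix code):
  0001→F | 01→A | 001→C | 0000→D | 0000→D
Decoded message: FACDD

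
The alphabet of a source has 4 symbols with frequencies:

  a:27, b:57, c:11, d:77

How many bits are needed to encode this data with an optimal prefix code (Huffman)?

Build the Huffman tree bottom-up:
merge c(11) and a(27): 38
merge 38 and b(57): 95
merge d(77) and 95: 172
Each symbol's bit-cost is frequency × depth; summing gives 305 bits (equivalently 38 + 95 + 172).

305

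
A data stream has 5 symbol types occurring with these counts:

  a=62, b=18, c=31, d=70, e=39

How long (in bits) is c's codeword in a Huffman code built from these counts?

Huffman merges, smallest pair first:
combine b(18), c(31) → 49
combine e(39), 49 → 88
combine a(62), d(70) → 132
combine 88, 132 → 220
The subtree containing c is merged 3 times, so code length = 3.

3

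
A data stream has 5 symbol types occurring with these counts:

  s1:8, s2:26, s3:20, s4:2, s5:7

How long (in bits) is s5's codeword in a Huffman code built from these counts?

4

Huffman merges, smallest pair first:
s4(2) + s5(7) → 9
s1(8) + 9 → 17
17 + s3(20) → 37
s2(26) + 37 → 63
The subtree containing s5 is merged 4 times, so code length = 4.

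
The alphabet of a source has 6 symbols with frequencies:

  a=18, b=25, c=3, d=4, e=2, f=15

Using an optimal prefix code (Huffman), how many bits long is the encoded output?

Merge the two smallest weights repeatedly:
e(2) + c(3) → 5
d(4) + 5 → 9
9 + f(15) → 24
a(18) + 24 → 42
b(25) + 42 → 67
Total encoded bits = sum of merged weights = 5 + 9 + 24 + 42 + 67 = 147.

147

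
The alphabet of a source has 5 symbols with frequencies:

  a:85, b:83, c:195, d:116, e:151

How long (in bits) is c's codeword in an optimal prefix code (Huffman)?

2

Build the tree from the bottom:
b(83) + a(85) → 168
d(116) + e(151) → 267
168 + c(195) → 363
267 + 363 → 630
c's leaf is at depth 2, giving a 2-bit codeword.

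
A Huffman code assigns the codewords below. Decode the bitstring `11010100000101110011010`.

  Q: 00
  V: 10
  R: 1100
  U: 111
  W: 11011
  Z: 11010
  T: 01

ZVQQVUQZ

Read left to right; each codeword is recognised as soon as it completes (prefix code):
  11010→Z | 10→V | 00→Q | 00→Q | 10→V | 111→U | 00→Q | 11010→Z
Decoded message: ZVQQVUQZ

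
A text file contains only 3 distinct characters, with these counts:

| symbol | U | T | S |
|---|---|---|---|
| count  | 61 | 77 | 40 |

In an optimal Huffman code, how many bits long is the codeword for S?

2

Build the tree from the bottom:
S(40) + U(61) → 101
T(77) + 101 → 178
S's leaf is at depth 2, giving a 2-bit codeword.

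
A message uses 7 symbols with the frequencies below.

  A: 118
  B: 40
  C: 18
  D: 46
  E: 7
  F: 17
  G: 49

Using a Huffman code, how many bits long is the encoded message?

Merge the two smallest weights repeatedly:
E(7) + F(17) → 24
C(18) + 24 → 42
B(40) + 42 → 82
D(46) + G(49) → 95
82 + 95 → 177
A(118) + 177 → 295
Each symbol's bit-cost is frequency × depth; summing gives 715 bits (equivalently 24 + 42 + 82 + 95 + 177 + 295).

715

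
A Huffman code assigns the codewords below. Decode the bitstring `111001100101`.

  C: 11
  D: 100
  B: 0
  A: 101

Read left to right; each codeword is recognised as soon as it completes (prefix code):
  11→C | 100→D | 11→C | 0→B | 0→B | 101→A
Decoded message: CDCBBA

CDCBBA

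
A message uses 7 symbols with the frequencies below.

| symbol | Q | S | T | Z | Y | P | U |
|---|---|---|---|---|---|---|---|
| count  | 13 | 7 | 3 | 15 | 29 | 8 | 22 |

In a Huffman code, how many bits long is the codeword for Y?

Build the tree from the bottom:
merge T(3) and S(7): 10
merge P(8) and 10: 18
merge Q(13) and Z(15): 28
merge 18 and U(22): 40
merge 28 and Y(29): 57
merge 40 and 57: 97
Y's leaf is at depth 2, giving a 2-bit codeword.

2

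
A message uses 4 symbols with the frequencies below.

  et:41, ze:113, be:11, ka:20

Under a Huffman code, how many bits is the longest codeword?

3

Merge the two lowest-weight nodes at each step:
combine be(11), ka(20) → 31
combine 31, et(41) → 72
combine 72, ze(113) → 185
The rarest symbols sit at the bottom; the longest codeword is 3 bits.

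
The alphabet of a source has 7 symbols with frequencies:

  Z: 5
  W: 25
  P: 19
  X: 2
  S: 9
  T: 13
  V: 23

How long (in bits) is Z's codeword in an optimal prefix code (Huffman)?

Build the tree from the bottom:
X(2) + Z(5) → 7
7 + S(9) → 16
T(13) + 16 → 29
P(19) + V(23) → 42
W(25) + 29 → 54
42 + 54 → 96
Z sits 5 levels below the root, so its codeword is 5 bits.

5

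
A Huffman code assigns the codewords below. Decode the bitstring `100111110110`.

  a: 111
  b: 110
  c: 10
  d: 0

cdabb

Read left to right; each codeword is recognised as soon as it completes (prefix code):
  10→c | 0→d | 111→a | 110→b | 110→b
Decoded message: cdabb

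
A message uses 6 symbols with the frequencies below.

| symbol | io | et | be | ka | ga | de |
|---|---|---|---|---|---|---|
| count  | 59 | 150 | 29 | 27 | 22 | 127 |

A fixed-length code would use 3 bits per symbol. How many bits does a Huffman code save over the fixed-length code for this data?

Fixed-length: 3 bits × 414 symbols = 1242 bits.
Huffman merges:
merge ga(22) and ka(27): 49
merge be(29) and 49: 78
merge io(59) and 78: 137
merge de(127) and 137: 264
merge et(150) and 264: 414
Huffman total = 49 + 78 + 137 + 264 + 414 = 942 bits.
Saving = 1242 − 942 = 300 bits.

300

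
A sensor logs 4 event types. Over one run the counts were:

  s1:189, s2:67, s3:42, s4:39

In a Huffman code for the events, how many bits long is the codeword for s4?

3

Repeatedly merge the two smallest:
combine s4(39), s3(42) → 81
combine s2(67), 81 → 148
combine 148, s1(189) → 337
s4 sits 3 levels below the root, so its codeword is 3 bits.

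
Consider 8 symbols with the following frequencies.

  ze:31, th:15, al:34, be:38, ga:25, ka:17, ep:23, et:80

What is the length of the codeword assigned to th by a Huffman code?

4

Huffman merges, smallest pair first:
combine th(15), ka(17) → 32
combine ep(23), ga(25) → 48
combine ze(31), 32 → 63
combine al(34), be(38) → 72
combine 48, 63 → 111
combine 72, et(80) → 152
combine 111, 152 → 263
th's leaf is at depth 4, giving a 4-bit codeword.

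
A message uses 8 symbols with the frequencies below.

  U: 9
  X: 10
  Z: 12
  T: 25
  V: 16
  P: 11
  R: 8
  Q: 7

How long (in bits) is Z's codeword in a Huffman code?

3

Build the tree from the bottom:
Q(7) + R(8) → 15
U(9) + X(10) → 19
P(11) + Z(12) → 23
15 + V(16) → 31
19 + 23 → 42
T(25) + 31 → 56
42 + 56 → 98
Z sits 3 levels below the root, so its codeword is 3 bits.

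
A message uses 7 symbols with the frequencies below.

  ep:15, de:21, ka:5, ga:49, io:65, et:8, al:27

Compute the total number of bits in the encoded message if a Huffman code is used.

469

Build the Huffman tree bottom-up:
combine ka(5), et(8) → 13
combine 13, ep(15) → 28
combine de(21), al(27) → 48
combine 28, 48 → 76
combine ga(49), io(65) → 114
combine 76, 114 → 190
The encoded length is the sum of every internal node's weight: 13 + 28 + 48 + 76 + 114 + 190 = 469 bits.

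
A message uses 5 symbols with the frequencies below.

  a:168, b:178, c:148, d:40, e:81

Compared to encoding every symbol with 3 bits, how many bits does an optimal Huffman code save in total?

Fixed-length: 3 bits × 615 symbols = 1845 bits.
Huffman merges:
combine d(40), e(81) → 121
combine 121, c(148) → 269
combine a(168), b(178) → 346
combine 269, 346 → 615
Huffman total = 121 + 269 + 346 + 615 = 1351 bits.
Saving = 1845 − 1351 = 494 bits.

494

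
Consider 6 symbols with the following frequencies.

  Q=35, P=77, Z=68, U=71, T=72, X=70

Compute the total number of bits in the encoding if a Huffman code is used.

1030

Greedily combine the two least-frequent nodes:
Q(35) + Z(68) → 103
X(70) + U(71) → 141
T(72) + P(77) → 149
103 + 141 → 244
149 + 244 → 393
Total encoded bits = sum of merged weights = 103 + 141 + 149 + 244 + 393 = 1030.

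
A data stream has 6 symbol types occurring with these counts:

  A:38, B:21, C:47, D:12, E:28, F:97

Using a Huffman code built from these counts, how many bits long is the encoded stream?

Greedily combine the two least-frequent nodes:
combine D(12), B(21) → 33
combine E(28), 33 → 61
combine A(38), C(47) → 85
combine 61, 85 → 146
combine F(97), 146 → 243
Each symbol's bit-cost is frequency × depth; summing gives 568 bits (equivalently 33 + 61 + 85 + 146 + 243).

568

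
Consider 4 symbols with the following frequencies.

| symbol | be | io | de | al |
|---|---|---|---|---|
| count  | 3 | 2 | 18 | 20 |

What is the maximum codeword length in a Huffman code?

Merge the two lowest-weight nodes at each step:
combine io(2), be(3) → 5
combine 5, de(18) → 23
combine al(20), 23 → 43
The first pair merged (io, be) ends up deepest, at depth 3.

3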